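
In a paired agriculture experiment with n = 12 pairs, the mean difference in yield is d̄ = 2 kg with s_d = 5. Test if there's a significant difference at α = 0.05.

t = d̄/(s_d/√n) = 2/(5/√12) = 1.386. df = 11, critical t = ±2.201. Fail to reject H₀.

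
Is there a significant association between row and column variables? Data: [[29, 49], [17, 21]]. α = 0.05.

χ² = 0.61. df = 1, critical = 3.841. Fail to reject H₀. No evidence of dependence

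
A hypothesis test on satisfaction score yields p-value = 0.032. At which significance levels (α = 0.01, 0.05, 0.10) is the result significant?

p = 0.032. Significant at: α = 0.05, 0.1.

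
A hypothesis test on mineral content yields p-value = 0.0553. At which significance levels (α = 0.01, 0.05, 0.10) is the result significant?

p = 0.0553. Significant at: α = 0.1.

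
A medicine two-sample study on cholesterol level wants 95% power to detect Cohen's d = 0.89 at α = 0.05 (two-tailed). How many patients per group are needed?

z_{α/2} = 1.96, z_β = Φ⁻¹(0.95) = 1.645. For large effect (d = 0.89): n per group = 2(z_{α/2} + z_β)²/d² = 2(1.96 + 1.645)²/0.89² = 32.8 → 33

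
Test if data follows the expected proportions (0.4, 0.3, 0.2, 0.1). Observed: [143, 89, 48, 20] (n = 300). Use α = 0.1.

Expected: [120.0, 90.0, 60.0, 30.0]. χ² = 10.153. df = 3, critical = 6.251. Reject H₀.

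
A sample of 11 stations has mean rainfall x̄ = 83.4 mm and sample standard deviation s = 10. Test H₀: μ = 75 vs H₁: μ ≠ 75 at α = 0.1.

t = (x̄ - μ₀)/(s/√n) = (83.4 - 75)/(10/√11) = 2.786. df = 10, critical t = ±1.812. Reject H₀.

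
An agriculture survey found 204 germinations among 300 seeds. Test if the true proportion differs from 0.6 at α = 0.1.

p̂ = 0.68, p₀ = 0.6. z = (p̂ - p₀)/√(p₀(1-p₀)/n) = 2.828. Critical: ±1.645. Reject H₀.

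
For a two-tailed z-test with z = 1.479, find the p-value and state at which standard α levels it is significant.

p = 2·P(Z > |1.479|) = 2·(1 - Φ(1.479)) ≈ 0.1391. Not significant at any standard level.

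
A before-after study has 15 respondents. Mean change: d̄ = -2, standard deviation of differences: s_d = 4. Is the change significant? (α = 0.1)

t = d̄/(s_d/√n) = -2/(4/√15) = -1.936. df = 14, critical t = ±1.761. Reject H₀.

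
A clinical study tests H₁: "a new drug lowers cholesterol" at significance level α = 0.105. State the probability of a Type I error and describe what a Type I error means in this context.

P(Type I error) = α = 0.105. A Type I error is rejecting H₀ when H₀ is actually true (false positive) — here, concluding that a new drug lowers cholesterol when in fact this is not the case. Consequence: approving an ineffective drug — patients take a useless medication and may skip effective alternatives.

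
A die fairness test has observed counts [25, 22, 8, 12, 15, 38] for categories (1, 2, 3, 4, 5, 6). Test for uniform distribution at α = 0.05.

Expected = 20 each. χ² = Σ(O-E)²/E = 29.3. df = 5, critical value = 11.07. Reject H₀.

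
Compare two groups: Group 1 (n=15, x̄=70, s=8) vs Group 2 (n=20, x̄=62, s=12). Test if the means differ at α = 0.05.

Pooled sp = 10.49. t = 2.233, df = 33. Critical t = ±2.035. Reject H₀.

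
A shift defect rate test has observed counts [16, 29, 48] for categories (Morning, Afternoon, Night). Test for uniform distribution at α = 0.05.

Expected = 31 each. χ² = Σ(O-E)²/E = 16.71. df = 2, critical value = 5.991. Reject H₀.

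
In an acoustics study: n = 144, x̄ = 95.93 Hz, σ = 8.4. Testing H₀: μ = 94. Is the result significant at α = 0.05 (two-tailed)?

z = (95.93 - 94)/(8.4/√144) = 2.757. Since |z| > 1.96, significant at α = 0.05.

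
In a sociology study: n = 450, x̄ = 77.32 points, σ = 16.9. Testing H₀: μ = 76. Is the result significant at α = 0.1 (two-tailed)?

z = (77.32 - 76)/(16.9/√450) = 1.657. Since |z| > 1.645, significant at α = 0.1.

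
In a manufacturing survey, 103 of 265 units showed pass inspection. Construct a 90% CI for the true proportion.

p̂ = 0.389. CI = p̂ ± z*√(p̂(1-p̂)/n) = (0.339, 0.438)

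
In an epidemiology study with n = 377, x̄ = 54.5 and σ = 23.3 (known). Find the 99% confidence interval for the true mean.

CI = x̄ ± z*(σ/√n) = 54.5 ± 2.576(23.3/√377) = 54.5 ± 3.09 = (51.41, 57.59)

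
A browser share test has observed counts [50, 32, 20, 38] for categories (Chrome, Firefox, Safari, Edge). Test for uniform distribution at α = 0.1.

Expected = 35 each. χ² = Σ(O-E)²/E = 13.371. df = 3, critical value = 6.251. Reject H₀.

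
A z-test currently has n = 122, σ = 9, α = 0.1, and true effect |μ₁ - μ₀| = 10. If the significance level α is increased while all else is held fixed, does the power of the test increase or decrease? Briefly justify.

Power increases: a larger α lowers the critical value, so more of the H₁ sampling distribution falls in the rejection region.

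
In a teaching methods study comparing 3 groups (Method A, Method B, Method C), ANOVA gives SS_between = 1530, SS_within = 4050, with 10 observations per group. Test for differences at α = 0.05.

df_between = 2, df_within = 27. F = MS_between/MS_within = 765.0/150.0 = 5.1. F_crit ≈ 3.354. Reject H₀. At least one mean differs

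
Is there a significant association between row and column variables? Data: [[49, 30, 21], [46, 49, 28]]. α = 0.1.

χ² = 3.328. df = 2, critical = 4.605. Fail to reject H₀. No evidence of dependence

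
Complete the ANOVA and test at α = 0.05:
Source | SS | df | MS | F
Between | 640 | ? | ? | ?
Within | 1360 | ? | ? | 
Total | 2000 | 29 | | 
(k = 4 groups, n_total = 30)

df_between = 3, df_within = 26. MS_between = 213.33, MS_within = 52.31. F = 4.078, F_crit ≈ 2.975. Reject H₀.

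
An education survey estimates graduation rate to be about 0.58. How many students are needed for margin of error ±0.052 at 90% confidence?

n = z²p(1-p)/E² = 1.645²×0.58×0.42/0.052² = 243.8 → n = 244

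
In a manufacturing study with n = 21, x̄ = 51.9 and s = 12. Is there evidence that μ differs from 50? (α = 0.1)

t = (x̄ - μ₀)/(s/√n) = (51.9 - 50)/(12/√21) = 0.726. df = 20, critical t = ±1.725. Fail to reject H₀.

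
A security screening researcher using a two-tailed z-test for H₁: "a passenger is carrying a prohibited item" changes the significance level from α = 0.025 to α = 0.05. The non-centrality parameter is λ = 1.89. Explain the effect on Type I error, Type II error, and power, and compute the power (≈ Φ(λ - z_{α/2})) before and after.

Increasing α from 0.025 to 0.05:
• Type I error rate increases (α is the Type I rate by definition).
• Critical value moves from z_{α/2} = 2.241 to 1.96, so power = Φ(λ - z_{α/2}) goes from Φ(1.89 - 2.241) = 0.363 to Φ(1.89 - 1.96) = 0.472.
• Type II error rate β = 1 - power therefore decreases (0.637 → 0.528).
Appropriate when false negatives are costly — here, letting a prohibited item through — security breach.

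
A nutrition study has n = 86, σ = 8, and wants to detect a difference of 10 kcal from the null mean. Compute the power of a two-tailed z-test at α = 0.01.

SE = σ/√n = 8/√86 = 0.863. Non-centrality λ = d/SE = 10/0.863 = 11.592. Power ≈ Φ(λ - z_{α/2}) = Φ(11.592 - 2.576) = Φ(9.016) = 1.0.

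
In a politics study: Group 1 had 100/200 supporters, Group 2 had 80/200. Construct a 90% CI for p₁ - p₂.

p̂₁ = 0.5, p̂₂ = 0.4. Difference = 0.1. CI = (0.019, 0.181)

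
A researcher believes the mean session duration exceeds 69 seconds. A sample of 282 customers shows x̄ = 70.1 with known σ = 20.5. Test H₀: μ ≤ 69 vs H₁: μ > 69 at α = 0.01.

z = 0.901. Critical value: 2.33. Fail to reject H₀.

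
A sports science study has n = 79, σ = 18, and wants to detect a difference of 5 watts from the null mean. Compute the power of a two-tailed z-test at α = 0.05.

SE = σ/√n = 18/√79 = 2.025. Non-centrality λ = d/SE = 5/2.025 = 2.469. Power ≈ Φ(λ - z_{α/2}) = Φ(2.469 - 1.96) = Φ(0.509) = 0.695.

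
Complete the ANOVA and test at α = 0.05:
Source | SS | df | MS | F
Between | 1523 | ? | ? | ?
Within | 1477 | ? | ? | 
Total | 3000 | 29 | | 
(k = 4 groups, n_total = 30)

df_between = 3, df_within = 26. MS_between = 507.67, MS_within = 56.81. F = 8.937, F_crit ≈ 2.975. Reject H₀.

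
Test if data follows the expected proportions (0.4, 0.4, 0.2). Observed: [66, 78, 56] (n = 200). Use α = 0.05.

Expected: [80.0, 80.0, 40.0]. χ² = 8.9. df = 2, critical = 5.991. Reject H₀.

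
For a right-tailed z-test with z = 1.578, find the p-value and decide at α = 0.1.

p = P(Z > 1.578) = 1 - Φ(1.578) ≈ 0.0573. Since p < 0.1, reject H₀ (significant) at α = 0.1.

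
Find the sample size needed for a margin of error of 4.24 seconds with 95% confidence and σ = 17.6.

n = (z*σ/E)² = (1.96×17.6/4.24)² = 66.2 → n = 67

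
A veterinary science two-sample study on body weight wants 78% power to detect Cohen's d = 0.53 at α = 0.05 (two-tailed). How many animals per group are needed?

z_{α/2} = 1.96, z_β = Φ⁻¹(0.78) = 0.772. For medium effect (d = 0.53): n per group = 2(z_{α/2} + z_β)²/d² = 2(1.96 + 0.772)²/0.53² = 53.1 → 54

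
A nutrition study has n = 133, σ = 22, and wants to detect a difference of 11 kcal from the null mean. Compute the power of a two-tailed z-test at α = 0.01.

SE = σ/√n = 22/√133 = 1.908. Non-centrality λ = d/SE = 11/1.908 = 5.766. Power ≈ Φ(λ - z_{α/2}) = Φ(5.766 - 2.576) = Φ(3.19) = 0.999.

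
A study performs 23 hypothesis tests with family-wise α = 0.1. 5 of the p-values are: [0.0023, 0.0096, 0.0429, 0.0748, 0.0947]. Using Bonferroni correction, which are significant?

Bonferroni α = 0.1/23 = 0.00435. Significant p-values: [0.0023]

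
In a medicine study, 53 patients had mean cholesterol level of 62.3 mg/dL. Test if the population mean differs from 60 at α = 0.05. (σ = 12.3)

z = (x̄ - μ₀)/(σ/√n) = (62.3 - 60)/(12.3/√53) = 1.361. Critical value: ±1.96. Since |1.361| ≤ 1.96, Fail to reject H₀.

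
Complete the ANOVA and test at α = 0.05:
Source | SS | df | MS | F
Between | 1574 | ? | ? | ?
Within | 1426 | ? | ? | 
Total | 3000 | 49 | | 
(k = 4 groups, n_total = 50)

df_between = 3, df_within = 46. MS_between = 524.67, MS_within = 31.0. F = 16.925, F_crit ≈ 2.807. Reject H₀.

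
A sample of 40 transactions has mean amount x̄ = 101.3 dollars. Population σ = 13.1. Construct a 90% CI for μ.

CI = x̄ ± z*(σ/√n) = 101.3 ± 1.645(13.1/√40) = 101.3 ± 3.41 = (97.89, 104.71)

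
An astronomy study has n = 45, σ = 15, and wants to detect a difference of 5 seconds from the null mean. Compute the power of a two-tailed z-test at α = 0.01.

SE = σ/√n = 15/√45 = 2.236. Non-centrality λ = d/SE = 5/2.236 = 2.236. Power ≈ Φ(λ - z_{α/2}) = Φ(2.236 - 2.576) = Φ(-0.34) = 0.367.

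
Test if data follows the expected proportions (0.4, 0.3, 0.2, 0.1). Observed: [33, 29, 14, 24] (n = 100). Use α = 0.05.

Expected: [40.0, 30.0, 20.0, 10.0]. χ² = 22.658. df = 3, critical = 7.815. Reject H₀.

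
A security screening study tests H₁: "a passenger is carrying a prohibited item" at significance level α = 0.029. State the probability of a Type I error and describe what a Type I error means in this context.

P(Type I error) = α = 0.029. A Type I error is rejecting H₀ when H₀ is actually true (false positive) — here, concluding that a passenger is carrying a prohibited item when in fact this is not the case. Consequence: detaining an innocent passenger — delay and inconvenience.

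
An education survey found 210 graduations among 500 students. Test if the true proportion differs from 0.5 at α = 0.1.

p̂ = 0.42, p₀ = 0.5. z = (p̂ - p₀)/√(p₀(1-p₀)/n) = -3.578. Critical: ±1.645. Reject H₀.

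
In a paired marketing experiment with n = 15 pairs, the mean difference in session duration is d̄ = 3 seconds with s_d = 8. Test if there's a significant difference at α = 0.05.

t = d̄/(s_d/√n) = 3/(8/√15) = 1.452. df = 14, critical t = ±2.145. Fail to reject H₀.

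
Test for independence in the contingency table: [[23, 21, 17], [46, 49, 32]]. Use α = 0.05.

χ² = 0.329. df = 2, critical = 5.991. Fail to reject H₀. No evidence of dependence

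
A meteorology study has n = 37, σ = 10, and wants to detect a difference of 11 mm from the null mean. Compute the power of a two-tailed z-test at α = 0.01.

SE = σ/√n = 10/√37 = 1.644. Non-centrality λ = d/SE = 11/1.644 = 6.691. Power ≈ Φ(λ - z_{α/2}) = Φ(6.691 - 2.576) = Φ(4.115) = 1.0.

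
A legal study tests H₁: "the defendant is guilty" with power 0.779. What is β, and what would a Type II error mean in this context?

β = 1 - power = 1 - 0.779 = 0.221. A Type II error is failing to reject H₀ when H₀ is false (false negative) — here, failing to conclude that the defendant is guilty when in fact it is true. Consequence: acquitting a guilty person.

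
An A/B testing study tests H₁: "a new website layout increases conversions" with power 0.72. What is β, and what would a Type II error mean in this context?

β = 1 - power = 1 - 0.72 = 0.28. A Type II error is failing to reject H₀ when H₀ is false (false negative) — here, failing to conclude that a new website layout increases conversions when in fact it is true. Consequence: discarding a layout that would have improved conversions — lost revenue.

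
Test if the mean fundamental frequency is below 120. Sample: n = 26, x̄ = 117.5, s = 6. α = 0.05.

t = (117.5 - 120)/(6/√26) = -2.125, df = 25. Critical t = -1.708. Reject H₀.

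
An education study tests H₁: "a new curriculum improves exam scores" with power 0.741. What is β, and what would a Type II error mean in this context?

β = 1 - power = 1 - 0.741 = 0.259. A Type II error is failing to reject H₀ when H₀ is false (false negative) — here, failing to conclude that a new curriculum improves exam scores when in fact it is true. Consequence: keeping the old curriculum when the new one would have helped students.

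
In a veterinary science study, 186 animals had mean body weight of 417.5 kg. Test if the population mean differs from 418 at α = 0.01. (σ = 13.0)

z = (x̄ - μ₀)/(σ/√n) = (417.5 - 418)/(13.0/√186) = -0.525. Critical value: ±2.576. Since |-0.525| ≤ 2.576, Fail to reject H₀.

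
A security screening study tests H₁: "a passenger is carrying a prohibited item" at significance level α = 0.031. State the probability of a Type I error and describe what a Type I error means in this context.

P(Type I error) = α = 0.031. A Type I error is rejecting H₀ when H₀ is actually true (false positive) — here, concluding that a passenger is carrying a prohibited item when in fact this is not the case. Consequence: detaining an innocent passenger — delay and inconvenience.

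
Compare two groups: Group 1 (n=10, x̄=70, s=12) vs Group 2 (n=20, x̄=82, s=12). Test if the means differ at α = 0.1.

Pooled sp = 12.0. t = -2.582, df = 28. Critical t = ±1.701. Reject H₀.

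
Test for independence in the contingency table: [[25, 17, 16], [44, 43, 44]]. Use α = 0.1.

χ² = 1.61. df = 2, critical = 4.605. Fail to reject H₀. No evidence of dependence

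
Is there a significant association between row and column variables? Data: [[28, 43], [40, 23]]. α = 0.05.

χ² = 7.728. df = 1, critical = 3.841. Reject H₀. Variables are dependent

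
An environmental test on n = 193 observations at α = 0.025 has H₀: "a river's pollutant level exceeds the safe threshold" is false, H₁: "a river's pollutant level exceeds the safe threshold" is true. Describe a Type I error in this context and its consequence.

Type I error: rejecting H₀ when it is true — concluding that a river's pollutant level exceeds the safe threshold when in fact it is not. Consequence: shutting down a compliant factory unnecessarily.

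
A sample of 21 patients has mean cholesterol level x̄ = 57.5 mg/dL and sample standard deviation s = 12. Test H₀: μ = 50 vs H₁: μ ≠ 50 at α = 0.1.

t = (x̄ - μ₀)/(s/√n) = (57.5 - 50)/(12/√21) = 2.864. df = 20, critical t = ±1.725. Reject H₀.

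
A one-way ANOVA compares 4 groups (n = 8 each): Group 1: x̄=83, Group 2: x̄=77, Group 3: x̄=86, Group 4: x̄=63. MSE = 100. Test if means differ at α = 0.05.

Grand mean = 77.25. SS_between = 2502.0, MS_between = 834.0. F = 8.34, F_crit ≈ 2.947. Reject H₀.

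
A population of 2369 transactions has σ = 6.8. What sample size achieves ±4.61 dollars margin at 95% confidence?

Without FPC: n₀ = (1.96×6.8/4.61)² = 8.358. With FPC: n = n₀N/(n₀+N-1) = 8.3 → n = 9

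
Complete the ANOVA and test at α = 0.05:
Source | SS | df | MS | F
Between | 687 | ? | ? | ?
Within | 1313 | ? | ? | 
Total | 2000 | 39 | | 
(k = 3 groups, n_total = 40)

df_between = 2, df_within = 37. MS_between = 343.5, MS_within = 35.49. F = 9.68, F_crit ≈ 3.252. Reject H₀.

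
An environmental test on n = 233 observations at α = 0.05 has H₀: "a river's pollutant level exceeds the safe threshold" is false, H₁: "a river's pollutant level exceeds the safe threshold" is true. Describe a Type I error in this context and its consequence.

Type I error: rejecting H₀ when it is true — concluding that a river's pollutant level exceeds the safe threshold when in fact it is not. Consequence: shutting down a compliant factory unnecessarily.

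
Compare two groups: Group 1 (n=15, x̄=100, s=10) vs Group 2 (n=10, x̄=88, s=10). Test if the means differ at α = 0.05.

Pooled sp = 10.0. t = 2.939, df = 23. Critical t = ±2.069. Reject H₀.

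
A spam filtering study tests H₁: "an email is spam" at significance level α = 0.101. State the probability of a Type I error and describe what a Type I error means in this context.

P(Type I error) = α = 0.101. A Type I error is rejecting H₀ when H₀ is actually true (false positive) — here, concluding that an email is spam when in fact this is not the case. Consequence: a legitimate email is sent to the spam folder and the user misses it.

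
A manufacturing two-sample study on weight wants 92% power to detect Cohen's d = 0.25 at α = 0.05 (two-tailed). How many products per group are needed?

z_{α/2} = 1.96, z_β = Φ⁻¹(0.92) = 1.405. For small effect (d = 0.25): n per group = 2(z_{α/2} + z_β)²/d² = 2(1.96 + 1.405)²/0.25² = 362.3 → 363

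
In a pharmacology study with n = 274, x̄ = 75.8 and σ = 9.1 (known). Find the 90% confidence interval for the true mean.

CI = x̄ ± z*(σ/√n) = 75.8 ± 1.645(9.1/√274) = 75.8 ± 0.9 = (74.9, 76.7)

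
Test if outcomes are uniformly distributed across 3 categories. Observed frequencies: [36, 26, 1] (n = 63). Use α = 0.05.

Expected = 21 each. χ² = Σ(O-E)²/E = 30.952. df = 2, critical value = 5.991. Reject H₀.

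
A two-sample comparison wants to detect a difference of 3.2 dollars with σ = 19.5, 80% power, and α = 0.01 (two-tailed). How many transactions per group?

n per group = 2(z_α/2 + z_β)²σ²/d² = 2×(2.576 + 0.84)²×19.5²/3.2² = 866.6 → n = 867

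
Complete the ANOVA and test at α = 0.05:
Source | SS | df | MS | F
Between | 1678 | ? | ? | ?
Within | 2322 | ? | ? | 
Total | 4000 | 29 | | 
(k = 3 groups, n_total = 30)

df_between = 2, df_within = 27. MS_between = 839.0, MS_within = 86.0. F = 9.756, F_crit ≈ 3.354. Reject H₀.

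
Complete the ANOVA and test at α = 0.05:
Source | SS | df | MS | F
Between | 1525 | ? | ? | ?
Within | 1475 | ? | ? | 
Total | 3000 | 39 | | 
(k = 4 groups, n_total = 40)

df_between = 3, df_within = 36. MS_between = 508.33, MS_within = 40.97. F = 12.407, F_crit ≈ 2.866. Reject H₀.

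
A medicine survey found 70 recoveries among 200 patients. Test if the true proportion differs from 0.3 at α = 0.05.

p̂ = 0.35, p₀ = 0.3. z = (p̂ - p₀)/√(p₀(1-p₀)/n) = 1.543. Critical: ±1.96. Fail to reject H₀.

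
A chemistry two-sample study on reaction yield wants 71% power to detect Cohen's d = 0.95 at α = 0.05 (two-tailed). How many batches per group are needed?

z_{α/2} = 1.96, z_β = Φ⁻¹(0.71) = 0.553. For large effect (d = 0.95): n per group = 2(z_{α/2} + z_β)²/d² = 2(1.96 + 0.553)²/0.95² = 14.0 → 14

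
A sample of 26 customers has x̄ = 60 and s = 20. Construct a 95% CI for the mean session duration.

CI = x̄ ± t*(s/√n) = 60 ± 2.06(20/√26) = (51.92, 68.08)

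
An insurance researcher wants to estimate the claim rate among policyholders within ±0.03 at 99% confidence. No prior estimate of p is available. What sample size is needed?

Conservative approach: use p = 0.5 (maximizes p(1-p) = 0.25). n = z²(0.25)/E² = 2.576²×0.25/0.03² = 1843.3 → n = 1844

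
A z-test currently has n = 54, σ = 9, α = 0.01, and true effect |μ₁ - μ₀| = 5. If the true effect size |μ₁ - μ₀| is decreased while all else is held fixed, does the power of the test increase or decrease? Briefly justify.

Power decreases: a smaller true effect decreases the non-centrality λ = |μ₁ - μ₀|/(σ/√n).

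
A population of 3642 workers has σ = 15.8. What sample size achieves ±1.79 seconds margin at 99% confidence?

Without FPC: n₀ = (2.576×15.8/1.79)² = 517.011. With FPC: n = n₀N/(n₀+N-1) = 452.8 → n = 453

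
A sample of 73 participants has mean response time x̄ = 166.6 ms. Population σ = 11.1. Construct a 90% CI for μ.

CI = x̄ ± z*(σ/√n) = 166.6 ± 1.645(11.1/√73) = 166.6 ± 2.14 = (164.46, 168.74)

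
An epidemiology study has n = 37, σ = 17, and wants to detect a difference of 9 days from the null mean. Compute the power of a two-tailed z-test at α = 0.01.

SE = σ/√n = 17/√37 = 2.795. Non-centrality λ = d/SE = 9/2.795 = 3.22. Power ≈ Φ(λ - z_{α/2}) = Φ(3.22 - 2.576) = Φ(0.644) = 0.74.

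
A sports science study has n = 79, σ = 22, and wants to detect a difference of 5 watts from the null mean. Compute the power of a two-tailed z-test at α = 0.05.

SE = σ/√n = 22/√79 = 2.475. Non-centrality λ = d/SE = 5/2.475 = 2.02. Power ≈ Φ(λ - z_{α/2}) = Φ(2.02 - 1.96) = Φ(0.06) = 0.524.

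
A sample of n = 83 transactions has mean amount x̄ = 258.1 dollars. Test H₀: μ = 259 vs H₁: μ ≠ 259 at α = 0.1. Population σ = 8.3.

z = (x̄ - μ₀)/(σ/√n) = (258.1 - 259)/(8.3/√83) = -0.988. Critical value: ±1.645. Since |-0.988| ≤ 1.645, Fail to reject H₀.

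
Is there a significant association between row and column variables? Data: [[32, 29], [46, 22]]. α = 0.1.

χ² = 3.103. df = 1, critical = 2.706. Reject H₀. Variables are dependent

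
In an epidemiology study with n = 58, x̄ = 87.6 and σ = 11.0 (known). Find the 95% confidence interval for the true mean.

CI = x̄ ± z*(σ/√n) = 87.6 ± 1.96(11.0/√58) = 87.6 ± 2.83 = (84.77, 90.43)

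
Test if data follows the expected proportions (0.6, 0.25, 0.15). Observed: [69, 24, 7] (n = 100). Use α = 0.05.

Expected: [60.0, 25.0, 15.0]. χ² = 5.657. df = 2, critical = 5.991. Fail to reject H₀.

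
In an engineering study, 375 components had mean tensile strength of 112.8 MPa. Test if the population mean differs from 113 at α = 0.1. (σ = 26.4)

z = (x̄ - μ₀)/(σ/√n) = (112.8 - 113)/(26.4/√375) = -0.147. Critical value: ±1.645. Since |-0.147| ≤ 1.645, Fail to reject H₀.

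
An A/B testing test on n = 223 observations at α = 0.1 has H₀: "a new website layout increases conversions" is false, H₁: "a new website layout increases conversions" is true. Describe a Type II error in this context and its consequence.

Type II error: failing to reject H₀ when it is false — concluding that a new website layout increases conversions is not supported when in fact it is. Consequence: discarding a layout that would have improved conversions — lost revenue.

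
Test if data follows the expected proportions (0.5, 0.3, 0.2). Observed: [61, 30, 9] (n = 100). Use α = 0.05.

Expected: [50.0, 30.0, 20.0]. χ² = 8.47. df = 2, critical = 5.991. Reject H₀.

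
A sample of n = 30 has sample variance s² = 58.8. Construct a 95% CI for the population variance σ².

df = 29. χ²_{0.025} = 45.722, χ²_{0.975} = 16.047. CI for σ² = ((n-1)s²/χ²_{α/2}, (n-1)s²/χ²_{1-α/2}) = (29·58.8/45.722, 29·58.8/16.047) = (37.29, 106.26)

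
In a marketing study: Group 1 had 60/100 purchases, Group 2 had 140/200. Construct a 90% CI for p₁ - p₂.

p̂₁ = 0.6, p̂₂ = 0.7. Difference = -0.1. CI = (-0.197, -0.003)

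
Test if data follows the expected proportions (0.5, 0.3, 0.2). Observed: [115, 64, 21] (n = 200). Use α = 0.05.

Expected: [100.0, 60.0, 40.0]. χ² = 11.542. df = 2, critical = 5.991. Reject H₀.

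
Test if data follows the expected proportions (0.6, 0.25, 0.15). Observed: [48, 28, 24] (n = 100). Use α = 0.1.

Expected: [60.0, 25.0, 15.0]. χ² = 8.16. df = 2, critical = 4.605. Reject H₀.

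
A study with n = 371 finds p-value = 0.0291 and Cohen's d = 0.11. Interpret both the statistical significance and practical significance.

Statistically significant (p = 0.0291 < 0.05). Cohen's d = 0.11 indicates a very small effect size. Both statistical and practical significance should be considered.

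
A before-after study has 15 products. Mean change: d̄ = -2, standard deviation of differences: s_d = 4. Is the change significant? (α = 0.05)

t = d̄/(s_d/√n) = -2/(4/√15) = -1.936. df = 14, critical t = ±2.145. Fail to reject H₀.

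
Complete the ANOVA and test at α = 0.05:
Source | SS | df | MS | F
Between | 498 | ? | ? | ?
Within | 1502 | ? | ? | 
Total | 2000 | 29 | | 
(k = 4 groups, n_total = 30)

df_between = 3, df_within = 26. MS_between = 166.0, MS_within = 57.77. F = 2.874, F_crit ≈ 2.975. Fail to reject H₀.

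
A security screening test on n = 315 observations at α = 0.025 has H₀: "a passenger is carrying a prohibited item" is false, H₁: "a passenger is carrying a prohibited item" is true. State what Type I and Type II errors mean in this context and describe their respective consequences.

Type I (false positive): concluding that a passenger is carrying a prohibited item when it is not — detaining an innocent passenger — delay and inconvenience. Type II (false negative): failing to conclude that a passenger is carrying a prohibited item when it is — letting a prohibited item through — security breach. Which is costlier depends on domain priorities and is a judgement call rather than a statistical fact.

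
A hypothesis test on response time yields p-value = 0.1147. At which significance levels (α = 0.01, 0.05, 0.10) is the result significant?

p = 0.1147. Not significant at any of the given levels.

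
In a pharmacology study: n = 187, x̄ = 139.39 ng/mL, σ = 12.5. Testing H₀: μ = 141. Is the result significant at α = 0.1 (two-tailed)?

z = (139.39 - 141)/(12.5/√187) = -1.761. Since |z| > 1.645, significant at α = 0.1.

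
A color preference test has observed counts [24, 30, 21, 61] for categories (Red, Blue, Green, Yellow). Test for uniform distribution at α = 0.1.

Expected = 34 each. χ² = Σ(O-E)²/E = 29.824. df = 3, critical value = 6.251. Reject H₀.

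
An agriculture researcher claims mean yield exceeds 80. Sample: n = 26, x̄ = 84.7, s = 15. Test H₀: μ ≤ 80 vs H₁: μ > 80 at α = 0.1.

t = (84.7 - 80)/(15/√26) = 1.598, df = 25. Critical t = 1.316. Reject H₀.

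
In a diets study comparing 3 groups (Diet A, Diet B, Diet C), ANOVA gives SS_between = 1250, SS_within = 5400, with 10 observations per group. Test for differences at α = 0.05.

df_between = 2, df_within = 27. F = MS_between/MS_within = 625.0/200.0 = 3.125. F_crit ≈ 3.354. Fail to reject H₀.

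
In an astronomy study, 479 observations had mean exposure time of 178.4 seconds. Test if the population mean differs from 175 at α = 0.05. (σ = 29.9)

z = (x̄ - μ₀)/(σ/√n) = (178.4 - 175)/(29.9/√479) = 2.489. Critical value: ±1.96. Since |2.489| > 1.96, Reject H₀.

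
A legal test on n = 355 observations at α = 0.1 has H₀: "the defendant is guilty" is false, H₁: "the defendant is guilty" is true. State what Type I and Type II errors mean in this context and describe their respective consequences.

Type I (false positive): concluding that the defendant is guilty when it is not — convicting an innocent person. Type II (false negative): failing to conclude that the defendant is guilty when it is — acquitting a guilty person. Which is costlier depends on domain priorities and is a judgement call rather than a statistical fact.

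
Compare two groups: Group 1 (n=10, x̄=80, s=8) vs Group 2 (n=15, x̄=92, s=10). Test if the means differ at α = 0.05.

Pooled sp = 9.27. t = -3.171, df = 23. Critical t = ±2.069. Reject H₀.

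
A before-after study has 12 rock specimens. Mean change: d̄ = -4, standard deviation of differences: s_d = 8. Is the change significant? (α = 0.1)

t = d̄/(s_d/√n) = -4/(8/√12) = -1.732. df = 11, critical t = ±1.796. Fail to reject H₀.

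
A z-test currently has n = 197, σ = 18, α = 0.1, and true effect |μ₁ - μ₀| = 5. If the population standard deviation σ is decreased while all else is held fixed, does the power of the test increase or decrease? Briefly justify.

Power increases: a smaller σ shrinks the standard error σ/√n, moving the sampling distribution under H₁ further from the critical value.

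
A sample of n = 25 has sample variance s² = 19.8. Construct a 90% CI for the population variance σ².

df = 24. χ²_{0.05} = 36.415, χ²_{0.95} = 13.848. CI for σ² = ((n-1)s²/χ²_{α/2}, (n-1)s²/χ²_{1-α/2}) = (24·19.8/36.415, 24·19.8/13.848) = (13.05, 34.32)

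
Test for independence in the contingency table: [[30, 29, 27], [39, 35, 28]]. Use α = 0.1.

χ² = 0.396. df = 2, critical = 4.605. Fail to reject H₀. No evidence of dependence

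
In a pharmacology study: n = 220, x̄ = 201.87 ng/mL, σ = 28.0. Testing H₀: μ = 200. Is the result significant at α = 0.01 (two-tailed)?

z = (201.87 - 200)/(28.0/√220) = 0.991. Since |z| ≤ 2.576, not significant at α = 0.01.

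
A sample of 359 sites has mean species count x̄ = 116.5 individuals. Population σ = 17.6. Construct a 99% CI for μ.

CI = x̄ ± z*(σ/√n) = 116.5 ± 2.576(17.6/√359) = 116.5 ± 2.39 = (114.11, 118.89)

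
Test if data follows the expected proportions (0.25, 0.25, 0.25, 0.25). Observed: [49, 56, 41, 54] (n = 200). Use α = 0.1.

Expected: [50.0, 50.0, 50.0, 50.0]. χ² = 2.68. df = 3, critical = 6.251. Fail to reject H₀.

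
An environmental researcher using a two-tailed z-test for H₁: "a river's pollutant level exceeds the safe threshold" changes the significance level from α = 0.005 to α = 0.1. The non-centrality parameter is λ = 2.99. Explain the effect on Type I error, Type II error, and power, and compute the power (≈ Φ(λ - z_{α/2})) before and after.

Increasing α from 0.005 to 0.1:
• Type I error rate increases (α is the Type I rate by definition).
• Critical value moves from z_{α/2} = 2.807 to 1.645, so power = Φ(λ - z_{α/2}) goes from Φ(2.99 - 2.807) = 0.573 to Φ(2.99 - 1.645) = 0.911.
• Type II error rate β = 1 - power therefore decreases (0.427 → 0.089).
Appropriate when false negatives are costly — here, allowing unsafe pollution to continue.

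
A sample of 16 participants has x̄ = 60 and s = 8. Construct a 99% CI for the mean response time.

CI = x̄ ± t*(s/√n) = 60 ± 2.947(8/√16) = (54.11, 65.89)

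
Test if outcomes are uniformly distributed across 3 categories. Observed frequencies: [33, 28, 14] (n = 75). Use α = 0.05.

Expected = 25 each. χ² = Σ(O-E)²/E = 7.76. df = 2, critical value = 5.991. Reject H₀.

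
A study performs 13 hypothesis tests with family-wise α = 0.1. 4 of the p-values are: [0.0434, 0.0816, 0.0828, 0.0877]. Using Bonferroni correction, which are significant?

Bonferroni α = 0.1/13 = 0.00769. None of the given p-values are significant.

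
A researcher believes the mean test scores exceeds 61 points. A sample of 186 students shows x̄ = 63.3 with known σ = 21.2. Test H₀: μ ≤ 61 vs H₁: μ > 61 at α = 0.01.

z = 1.48. Critical value: 2.33. Fail to reject H₀.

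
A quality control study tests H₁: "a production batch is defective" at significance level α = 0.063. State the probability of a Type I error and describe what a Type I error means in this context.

P(Type I error) = α = 0.063. A Type I error is rejecting H₀ when H₀ is actually true (false positive) — here, concluding that a production batch is defective when in fact this is not the case. Consequence: scrapping a good batch — wasted material and cost for no reason.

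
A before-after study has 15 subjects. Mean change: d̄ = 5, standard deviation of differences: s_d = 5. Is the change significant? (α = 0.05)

t = d̄/(s_d/√n) = 5/(5/√15) = 3.873. df = 14, critical t = ±2.145. Reject H₀.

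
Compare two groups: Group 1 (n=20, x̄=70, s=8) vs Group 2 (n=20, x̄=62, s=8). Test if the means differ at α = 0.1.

Pooled sp = 8.0. t = 3.162, df = 38. Critical t = ±1.686. Reject H₀.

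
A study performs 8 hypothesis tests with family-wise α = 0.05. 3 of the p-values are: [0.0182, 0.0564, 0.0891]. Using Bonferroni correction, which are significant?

Bonferroni α = 0.05/8 = 0.00625. None of the given p-values are significant.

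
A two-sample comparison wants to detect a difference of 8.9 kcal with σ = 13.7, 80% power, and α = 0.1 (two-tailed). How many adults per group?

n per group = 2(z_α/2 + z_β)²σ²/d² = 2×(1.645 + 0.84)²×13.7²/8.9² = 29.3 → n = 30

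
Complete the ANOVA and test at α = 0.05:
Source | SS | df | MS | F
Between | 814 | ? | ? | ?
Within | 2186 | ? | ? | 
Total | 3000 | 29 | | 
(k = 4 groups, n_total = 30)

df_between = 3, df_within = 26. MS_between = 271.33, MS_within = 84.08. F = 3.227, F_crit ≈ 2.975. Reject H₀.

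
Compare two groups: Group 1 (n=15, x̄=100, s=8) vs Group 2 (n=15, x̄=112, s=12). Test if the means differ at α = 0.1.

Pooled sp = 10.2. t = -3.223, df = 28. Critical t = ±1.701. Reject H₀.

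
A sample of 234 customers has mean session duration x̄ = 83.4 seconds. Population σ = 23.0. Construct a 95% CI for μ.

CI = x̄ ± z*(σ/√n) = 83.4 ± 1.96(23.0/√234) = 83.4 ± 2.95 = (80.45, 86.35)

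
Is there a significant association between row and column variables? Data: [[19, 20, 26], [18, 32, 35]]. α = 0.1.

χ² = 1.484. df = 2, critical = 4.605. Fail to reject H₀. No evidence of dependence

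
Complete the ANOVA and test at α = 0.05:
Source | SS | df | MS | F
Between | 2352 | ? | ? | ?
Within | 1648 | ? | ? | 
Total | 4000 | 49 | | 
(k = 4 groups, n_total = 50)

df_between = 3, df_within = 46. MS_between = 784.0, MS_within = 35.83. F = 21.883, F_crit ≈ 2.807. Reject H₀.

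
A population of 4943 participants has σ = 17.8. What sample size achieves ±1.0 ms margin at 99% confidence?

Without FPC: n₀ = (2.576×17.8/1.0)² = 2102.479. With FPC: n = n₀N/(n₀+N-1) = 1475.3 → n = 1476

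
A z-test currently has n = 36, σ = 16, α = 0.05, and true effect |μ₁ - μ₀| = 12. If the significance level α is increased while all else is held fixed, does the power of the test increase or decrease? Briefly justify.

Power increases: a larger α lowers the critical value, so more of the H₁ sampling distribution falls in the rejection region.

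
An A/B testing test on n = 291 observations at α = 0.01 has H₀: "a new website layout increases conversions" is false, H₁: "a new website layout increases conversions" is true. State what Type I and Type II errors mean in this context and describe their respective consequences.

Type I (false positive): concluding that a new website layout increases conversions when it is not — rolling out a layout that doesn't actually help — wasted engineering effort. Type II (false negative): failing to conclude that a new website layout increases conversions when it is — discarding a layout that would have improved conversions — lost revenue. Which is costlier depends on domain priorities and is a judgement call rather than a statistical fact.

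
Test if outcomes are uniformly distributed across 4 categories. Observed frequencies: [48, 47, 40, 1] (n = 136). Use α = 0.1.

Expected = 34 each. χ² = Σ(O-E)²/E = 43.824. df = 3, critical value = 6.251. Reject H₀.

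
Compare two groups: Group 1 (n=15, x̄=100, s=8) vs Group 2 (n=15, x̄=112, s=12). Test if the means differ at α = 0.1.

Pooled sp = 10.2. t = -3.223, df = 28. Critical t = ±1.701. Reject H₀.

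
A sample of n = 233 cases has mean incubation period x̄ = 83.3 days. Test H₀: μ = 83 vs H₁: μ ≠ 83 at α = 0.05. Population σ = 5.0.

z = (x̄ - μ₀)/(σ/√n) = (83.3 - 83)/(5.0/√233) = 0.916. Critical value: ±1.96. Since |0.916| ≤ 1.96, Fail to reject H₀.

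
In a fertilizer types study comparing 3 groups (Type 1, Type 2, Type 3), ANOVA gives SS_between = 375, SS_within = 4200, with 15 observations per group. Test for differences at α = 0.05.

df_between = 2, df_within = 42. F = MS_between/MS_within = 187.5/100.0 = 1.875. F_crit ≈ 3.22. Fail to reject H₀.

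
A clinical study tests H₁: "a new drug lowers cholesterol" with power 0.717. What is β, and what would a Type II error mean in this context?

β = 1 - power = 1 - 0.717 = 0.283. A Type II error is failing to reject H₀ when H₀ is false (false negative) — here, failing to conclude that a new drug lowers cholesterol when in fact it is true. Consequence: shelving an effective drug — patients miss out on a treatment that would have helped.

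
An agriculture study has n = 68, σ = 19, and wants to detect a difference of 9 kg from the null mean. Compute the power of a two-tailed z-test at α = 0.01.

SE = σ/√n = 19/√68 = 2.304. Non-centrality λ = d/SE = 9/2.304 = 3.906. Power ≈ Φ(λ - z_{α/2}) = Φ(3.906 - 2.576) = Φ(1.33) = 0.908.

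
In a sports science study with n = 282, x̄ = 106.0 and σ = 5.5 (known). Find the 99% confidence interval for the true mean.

CI = x̄ ± z*(σ/√n) = 106.0 ± 2.576(5.5/√282) = 106.0 ± 0.84 = (105.16, 106.84)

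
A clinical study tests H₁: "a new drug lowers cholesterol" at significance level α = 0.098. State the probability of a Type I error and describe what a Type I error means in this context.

P(Type I error) = α = 0.098. A Type I error is rejecting H₀ when H₀ is actually true (false positive) — here, concluding that a new drug lowers cholesterol when in fact this is not the case. Consequence: approving an ineffective drug — patients take a useless medication and may skip effective alternatives.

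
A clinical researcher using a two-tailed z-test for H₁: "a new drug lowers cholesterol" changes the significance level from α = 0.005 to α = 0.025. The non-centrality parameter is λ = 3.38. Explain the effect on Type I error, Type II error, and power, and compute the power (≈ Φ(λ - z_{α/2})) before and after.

Increasing α from 0.005 to 0.025:
• Type I error rate increases (α is the Type I rate by definition).
• Critical value moves from z_{α/2} = 2.807 to 2.241, so power = Φ(λ - z_{α/2}) goes from Φ(3.38 - 2.807) = 0.717 to Φ(3.38 - 2.241) = 0.873.
• Type II error rate β = 1 - power therefore decreases (0.283 → 0.127).
Appropriate when false negatives are costly — here, shelving an effective drug — patients miss out on a treatment that would have helped.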